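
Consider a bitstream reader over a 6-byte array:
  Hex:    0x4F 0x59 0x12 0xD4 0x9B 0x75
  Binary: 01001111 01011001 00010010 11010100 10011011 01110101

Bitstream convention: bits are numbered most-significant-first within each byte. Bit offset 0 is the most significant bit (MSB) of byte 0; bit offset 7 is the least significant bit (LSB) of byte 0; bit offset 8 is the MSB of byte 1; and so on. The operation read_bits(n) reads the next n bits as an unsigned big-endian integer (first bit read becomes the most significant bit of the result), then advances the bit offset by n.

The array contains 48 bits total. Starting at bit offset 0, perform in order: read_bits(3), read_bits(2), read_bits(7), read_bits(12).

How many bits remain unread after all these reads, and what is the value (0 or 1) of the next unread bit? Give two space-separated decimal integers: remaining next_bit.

Read 1: bits[0:3] width=3 -> value=2 (bin 010); offset now 3 = byte 0 bit 3; 45 bits remain
Read 2: bits[3:5] width=2 -> value=1 (bin 01); offset now 5 = byte 0 bit 5; 43 bits remain
Read 3: bits[5:12] width=7 -> value=117 (bin 1110101); offset now 12 = byte 1 bit 4; 36 bits remain
Read 4: bits[12:24] width=12 -> value=2322 (bin 100100010010); offset now 24 = byte 3 bit 0; 24 bits remain

Answer: 24 1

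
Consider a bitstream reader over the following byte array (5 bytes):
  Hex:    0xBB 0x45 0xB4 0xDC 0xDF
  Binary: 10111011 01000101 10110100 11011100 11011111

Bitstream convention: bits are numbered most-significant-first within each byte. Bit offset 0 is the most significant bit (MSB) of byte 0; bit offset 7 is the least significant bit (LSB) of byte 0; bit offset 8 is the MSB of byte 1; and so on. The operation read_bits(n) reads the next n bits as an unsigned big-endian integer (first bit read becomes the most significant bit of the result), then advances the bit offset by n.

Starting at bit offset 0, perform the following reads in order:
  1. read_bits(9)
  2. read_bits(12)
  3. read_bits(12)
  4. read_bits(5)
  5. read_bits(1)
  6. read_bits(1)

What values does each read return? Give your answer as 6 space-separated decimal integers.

Answer: 374 2230 2489 23 1 1

Derivation:
Read 1: bits[0:9] width=9 -> value=374 (bin 101110110); offset now 9 = byte 1 bit 1; 31 bits remain
Read 2: bits[9:21] width=12 -> value=2230 (bin 100010110110); offset now 21 = byte 2 bit 5; 19 bits remain
Read 3: bits[21:33] width=12 -> value=2489 (bin 100110111001); offset now 33 = byte 4 bit 1; 7 bits remain
Read 4: bits[33:38] width=5 -> value=23 (bin 10111); offset now 38 = byte 4 bit 6; 2 bits remain
Read 5: bits[38:39] width=1 -> value=1 (bin 1); offset now 39 = byte 4 bit 7; 1 bits remain
Read 6: bits[39:40] width=1 -> value=1 (bin 1); offset now 40 = byte 5 bit 0; 0 bits remain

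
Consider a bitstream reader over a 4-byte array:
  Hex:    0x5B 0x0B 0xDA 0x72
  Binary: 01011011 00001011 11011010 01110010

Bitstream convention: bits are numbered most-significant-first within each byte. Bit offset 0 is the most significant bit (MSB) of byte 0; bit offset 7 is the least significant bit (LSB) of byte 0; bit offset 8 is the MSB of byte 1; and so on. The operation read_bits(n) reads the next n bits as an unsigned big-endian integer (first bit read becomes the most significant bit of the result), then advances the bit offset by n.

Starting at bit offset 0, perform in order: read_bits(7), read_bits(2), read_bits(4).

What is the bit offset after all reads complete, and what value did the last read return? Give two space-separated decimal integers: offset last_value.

Answer: 13 1

Derivation:
Read 1: bits[0:7] width=7 -> value=45 (bin 0101101); offset now 7 = byte 0 bit 7; 25 bits remain
Read 2: bits[7:9] width=2 -> value=2 (bin 10); offset now 9 = byte 1 bit 1; 23 bits remain
Read 3: bits[9:13] width=4 -> value=1 (bin 0001); offset now 13 = byte 1 bit 5; 19 bits remain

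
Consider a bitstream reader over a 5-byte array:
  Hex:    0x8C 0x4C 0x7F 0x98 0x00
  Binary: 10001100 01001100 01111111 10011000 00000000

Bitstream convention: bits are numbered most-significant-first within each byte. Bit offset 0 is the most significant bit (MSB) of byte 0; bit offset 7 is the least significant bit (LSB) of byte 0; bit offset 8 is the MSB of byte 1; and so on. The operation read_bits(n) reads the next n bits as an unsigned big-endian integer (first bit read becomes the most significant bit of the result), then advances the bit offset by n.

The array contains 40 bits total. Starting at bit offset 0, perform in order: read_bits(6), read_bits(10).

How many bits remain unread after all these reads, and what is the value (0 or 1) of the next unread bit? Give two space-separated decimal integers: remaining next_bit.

Answer: 24 0

Derivation:
Read 1: bits[0:6] width=6 -> value=35 (bin 100011); offset now 6 = byte 0 bit 6; 34 bits remain
Read 2: bits[6:16] width=10 -> value=76 (bin 0001001100); offset now 16 = byte 2 bit 0; 24 bits remain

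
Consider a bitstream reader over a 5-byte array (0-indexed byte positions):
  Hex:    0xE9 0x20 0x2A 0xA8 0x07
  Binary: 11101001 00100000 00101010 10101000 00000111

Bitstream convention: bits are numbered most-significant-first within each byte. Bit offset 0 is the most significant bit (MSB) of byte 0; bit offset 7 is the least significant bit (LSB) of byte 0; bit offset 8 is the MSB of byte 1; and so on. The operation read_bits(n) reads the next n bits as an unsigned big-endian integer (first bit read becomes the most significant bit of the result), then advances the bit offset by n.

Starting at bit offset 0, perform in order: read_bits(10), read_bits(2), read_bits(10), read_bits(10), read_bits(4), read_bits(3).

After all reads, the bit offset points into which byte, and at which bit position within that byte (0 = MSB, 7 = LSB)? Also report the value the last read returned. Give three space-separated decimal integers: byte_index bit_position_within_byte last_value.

Read 1: bits[0:10] width=10 -> value=932 (bin 1110100100); offset now 10 = byte 1 bit 2; 30 bits remain
Read 2: bits[10:12] width=2 -> value=2 (bin 10); offset now 12 = byte 1 bit 4; 28 bits remain
Read 3: bits[12:22] width=10 -> value=10 (bin 0000001010); offset now 22 = byte 2 bit 6; 18 bits remain
Read 4: bits[22:32] width=10 -> value=680 (bin 1010101000); offset now 32 = byte 4 bit 0; 8 bits remain
Read 5: bits[32:36] width=4 -> value=0 (bin 0000); offset now 36 = byte 4 bit 4; 4 bits remain
Read 6: bits[36:39] width=3 -> value=3 (bin 011); offset now 39 = byte 4 bit 7; 1 bits remain

Answer: 4 7 3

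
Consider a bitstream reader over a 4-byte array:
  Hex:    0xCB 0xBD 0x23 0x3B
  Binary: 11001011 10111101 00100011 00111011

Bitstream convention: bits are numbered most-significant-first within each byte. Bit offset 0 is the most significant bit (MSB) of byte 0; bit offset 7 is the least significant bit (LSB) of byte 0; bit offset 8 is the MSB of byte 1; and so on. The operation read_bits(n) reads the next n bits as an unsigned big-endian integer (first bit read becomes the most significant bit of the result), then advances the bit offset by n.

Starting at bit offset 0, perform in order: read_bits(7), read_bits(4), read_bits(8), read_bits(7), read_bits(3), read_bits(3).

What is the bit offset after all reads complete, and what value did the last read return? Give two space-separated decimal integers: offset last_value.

Read 1: bits[0:7] width=7 -> value=101 (bin 1100101); offset now 7 = byte 0 bit 7; 25 bits remain
Read 2: bits[7:11] width=4 -> value=13 (bin 1101); offset now 11 = byte 1 bit 3; 21 bits remain
Read 3: bits[11:19] width=8 -> value=233 (bin 11101001); offset now 19 = byte 2 bit 3; 13 bits remain
Read 4: bits[19:26] width=7 -> value=12 (bin 0001100); offset now 26 = byte 3 bit 2; 6 bits remain
Read 5: bits[26:29] width=3 -> value=7 (bin 111); offset now 29 = byte 3 bit 5; 3 bits remain
Read 6: bits[29:32] width=3 -> value=3 (bin 011); offset now 32 = byte 4 bit 0; 0 bits remain

Answer: 32 3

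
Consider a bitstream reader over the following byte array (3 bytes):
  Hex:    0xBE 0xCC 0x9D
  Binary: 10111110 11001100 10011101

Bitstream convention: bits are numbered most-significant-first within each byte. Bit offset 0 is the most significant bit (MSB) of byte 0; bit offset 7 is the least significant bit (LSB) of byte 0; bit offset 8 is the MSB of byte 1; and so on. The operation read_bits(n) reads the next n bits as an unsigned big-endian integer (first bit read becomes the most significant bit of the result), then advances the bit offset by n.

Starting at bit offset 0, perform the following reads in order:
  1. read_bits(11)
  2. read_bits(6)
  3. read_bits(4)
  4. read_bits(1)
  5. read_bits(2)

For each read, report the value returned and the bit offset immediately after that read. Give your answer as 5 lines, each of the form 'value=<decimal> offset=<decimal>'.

Read 1: bits[0:11] width=11 -> value=1526 (bin 10111110110); offset now 11 = byte 1 bit 3; 13 bits remain
Read 2: bits[11:17] width=6 -> value=25 (bin 011001); offset now 17 = byte 2 bit 1; 7 bits remain
Read 3: bits[17:21] width=4 -> value=3 (bin 0011); offset now 21 = byte 2 bit 5; 3 bits remain
Read 4: bits[21:22] width=1 -> value=1 (bin 1); offset now 22 = byte 2 bit 6; 2 bits remain
Read 5: bits[22:24] width=2 -> value=1 (bin 01); offset now 24 = byte 3 bit 0; 0 bits remain

Answer: value=1526 offset=11
value=25 offset=17
value=3 offset=21
value=1 offset=22
value=1 offset=24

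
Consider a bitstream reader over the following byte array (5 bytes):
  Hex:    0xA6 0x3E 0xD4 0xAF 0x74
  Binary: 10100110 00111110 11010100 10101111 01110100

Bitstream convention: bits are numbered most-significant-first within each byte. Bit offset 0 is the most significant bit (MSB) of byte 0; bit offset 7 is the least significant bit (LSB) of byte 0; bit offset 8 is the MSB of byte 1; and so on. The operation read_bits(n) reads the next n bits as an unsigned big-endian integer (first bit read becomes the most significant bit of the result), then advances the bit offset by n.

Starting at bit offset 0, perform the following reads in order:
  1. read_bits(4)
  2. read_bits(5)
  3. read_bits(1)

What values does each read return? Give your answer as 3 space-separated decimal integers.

Answer: 10 12 0

Derivation:
Read 1: bits[0:4] width=4 -> value=10 (bin 1010); offset now 4 = byte 0 bit 4; 36 bits remain
Read 2: bits[4:9] width=5 -> value=12 (bin 01100); offset now 9 = byte 1 bit 1; 31 bits remain
Read 3: bits[9:10] width=1 -> value=0 (bin 0); offset now 10 = byte 1 bit 2; 30 bits remain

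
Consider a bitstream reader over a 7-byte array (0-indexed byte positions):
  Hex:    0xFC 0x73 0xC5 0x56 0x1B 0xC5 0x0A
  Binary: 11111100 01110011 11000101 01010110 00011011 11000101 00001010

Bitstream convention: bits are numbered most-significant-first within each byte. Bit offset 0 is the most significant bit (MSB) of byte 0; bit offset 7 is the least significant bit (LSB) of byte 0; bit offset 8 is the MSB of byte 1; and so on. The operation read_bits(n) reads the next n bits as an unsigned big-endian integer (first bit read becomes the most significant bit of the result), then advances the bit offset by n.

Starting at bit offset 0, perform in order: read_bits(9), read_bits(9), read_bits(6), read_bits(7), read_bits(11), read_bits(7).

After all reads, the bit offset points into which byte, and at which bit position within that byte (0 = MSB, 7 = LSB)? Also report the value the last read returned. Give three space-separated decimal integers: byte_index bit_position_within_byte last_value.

Answer: 6 1 10

Derivation:
Read 1: bits[0:9] width=9 -> value=504 (bin 111111000); offset now 9 = byte 1 bit 1; 47 bits remain
Read 2: bits[9:18] width=9 -> value=463 (bin 111001111); offset now 18 = byte 2 bit 2; 38 bits remain
Read 3: bits[18:24] width=6 -> value=5 (bin 000101); offset now 24 = byte 3 bit 0; 32 bits remain
Read 4: bits[24:31] width=7 -> value=43 (bin 0101011); offset now 31 = byte 3 bit 7; 25 bits remain
Read 5: bits[31:42] width=11 -> value=111 (bin 00001101111); offset now 42 = byte 5 bit 2; 14 bits remain
Read 6: bits[42:49] width=7 -> value=10 (bin 0001010); offset now 49 = byte 6 bit 1; 7 bits remain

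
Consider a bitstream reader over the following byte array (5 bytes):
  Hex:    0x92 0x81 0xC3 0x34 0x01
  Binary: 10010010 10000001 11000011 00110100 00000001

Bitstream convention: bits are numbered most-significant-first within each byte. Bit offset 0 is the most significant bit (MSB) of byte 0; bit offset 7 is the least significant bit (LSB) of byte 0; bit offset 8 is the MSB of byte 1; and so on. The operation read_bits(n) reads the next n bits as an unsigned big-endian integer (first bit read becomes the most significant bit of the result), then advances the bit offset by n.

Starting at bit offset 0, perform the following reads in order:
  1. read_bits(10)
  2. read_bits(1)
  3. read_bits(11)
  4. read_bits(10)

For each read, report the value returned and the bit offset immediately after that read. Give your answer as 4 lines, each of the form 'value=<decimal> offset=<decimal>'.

Answer: value=586 offset=10
value=0 offset=11
value=112 offset=22
value=820 offset=32

Derivation:
Read 1: bits[0:10] width=10 -> value=586 (bin 1001001010); offset now 10 = byte 1 bit 2; 30 bits remain
Read 2: bits[10:11] width=1 -> value=0 (bin 0); offset now 11 = byte 1 bit 3; 29 bits remain
Read 3: bits[11:22] width=11 -> value=112 (bin 00001110000); offset now 22 = byte 2 bit 6; 18 bits remain
Read 4: bits[22:32] width=10 -> value=820 (bin 1100110100); offset now 32 = byte 4 bit 0; 8 bits remain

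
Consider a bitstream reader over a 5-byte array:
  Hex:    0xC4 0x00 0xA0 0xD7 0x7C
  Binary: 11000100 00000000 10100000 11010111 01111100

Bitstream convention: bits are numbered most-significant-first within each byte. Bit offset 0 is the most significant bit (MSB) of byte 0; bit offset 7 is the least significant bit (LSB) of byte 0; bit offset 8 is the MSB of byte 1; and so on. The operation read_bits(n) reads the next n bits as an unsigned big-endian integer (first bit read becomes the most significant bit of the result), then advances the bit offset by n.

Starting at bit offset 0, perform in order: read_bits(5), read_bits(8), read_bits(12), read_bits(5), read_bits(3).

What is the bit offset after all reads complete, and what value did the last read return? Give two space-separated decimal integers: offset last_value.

Answer: 33 6

Derivation:
Read 1: bits[0:5] width=5 -> value=24 (bin 11000); offset now 5 = byte 0 bit 5; 35 bits remain
Read 2: bits[5:13] width=8 -> value=128 (bin 10000000); offset now 13 = byte 1 bit 5; 27 bits remain
Read 3: bits[13:25] width=12 -> value=321 (bin 000101000001); offset now 25 = byte 3 bit 1; 15 bits remain
Read 4: bits[25:30] width=5 -> value=21 (bin 10101); offset now 30 = byte 3 bit 6; 10 bits remain
Read 5: bits[30:33] width=3 -> value=6 (bin 110); offset now 33 = byte 4 bit 1; 7 bits remain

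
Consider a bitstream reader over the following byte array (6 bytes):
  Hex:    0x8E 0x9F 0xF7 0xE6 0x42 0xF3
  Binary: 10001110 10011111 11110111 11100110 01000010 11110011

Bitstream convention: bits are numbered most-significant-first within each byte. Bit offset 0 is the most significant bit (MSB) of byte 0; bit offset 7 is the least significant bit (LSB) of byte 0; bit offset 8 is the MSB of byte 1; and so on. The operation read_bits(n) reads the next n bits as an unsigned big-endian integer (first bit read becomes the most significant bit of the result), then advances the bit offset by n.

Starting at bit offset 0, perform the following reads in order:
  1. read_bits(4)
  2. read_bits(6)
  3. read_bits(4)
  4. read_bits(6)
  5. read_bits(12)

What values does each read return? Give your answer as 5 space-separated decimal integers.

Read 1: bits[0:4] width=4 -> value=8 (bin 1000); offset now 4 = byte 0 bit 4; 44 bits remain
Read 2: bits[4:10] width=6 -> value=58 (bin 111010); offset now 10 = byte 1 bit 2; 38 bits remain
Read 3: bits[10:14] width=4 -> value=7 (bin 0111); offset now 14 = byte 1 bit 6; 34 bits remain
Read 4: bits[14:20] width=6 -> value=63 (bin 111111); offset now 20 = byte 2 bit 4; 28 bits remain
Read 5: bits[20:32] width=12 -> value=2022 (bin 011111100110); offset now 32 = byte 4 bit 0; 16 bits remain

Answer: 8 58 7 63 2022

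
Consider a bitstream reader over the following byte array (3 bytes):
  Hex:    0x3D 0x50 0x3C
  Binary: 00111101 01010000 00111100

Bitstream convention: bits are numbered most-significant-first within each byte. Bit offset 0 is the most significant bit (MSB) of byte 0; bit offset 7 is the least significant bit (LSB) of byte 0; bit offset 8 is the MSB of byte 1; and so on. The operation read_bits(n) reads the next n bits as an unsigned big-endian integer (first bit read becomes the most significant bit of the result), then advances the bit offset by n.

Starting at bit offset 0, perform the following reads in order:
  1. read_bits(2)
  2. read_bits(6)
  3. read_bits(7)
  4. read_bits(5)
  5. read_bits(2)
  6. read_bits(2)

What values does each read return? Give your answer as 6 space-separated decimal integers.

Read 1: bits[0:2] width=2 -> value=0 (bin 00); offset now 2 = byte 0 bit 2; 22 bits remain
Read 2: bits[2:8] width=6 -> value=61 (bin 111101); offset now 8 = byte 1 bit 0; 16 bits remain
Read 3: bits[8:15] width=7 -> value=40 (bin 0101000); offset now 15 = byte 1 bit 7; 9 bits remain
Read 4: bits[15:20] width=5 -> value=3 (bin 00011); offset now 20 = byte 2 bit 4; 4 bits remain
Read 5: bits[20:22] width=2 -> value=3 (bin 11); offset now 22 = byte 2 bit 6; 2 bits remain
Read 6: bits[22:24] width=2 -> value=0 (bin 00); offset now 24 = byte 3 bit 0; 0 bits remain

Answer: 0 61 40 3 3 0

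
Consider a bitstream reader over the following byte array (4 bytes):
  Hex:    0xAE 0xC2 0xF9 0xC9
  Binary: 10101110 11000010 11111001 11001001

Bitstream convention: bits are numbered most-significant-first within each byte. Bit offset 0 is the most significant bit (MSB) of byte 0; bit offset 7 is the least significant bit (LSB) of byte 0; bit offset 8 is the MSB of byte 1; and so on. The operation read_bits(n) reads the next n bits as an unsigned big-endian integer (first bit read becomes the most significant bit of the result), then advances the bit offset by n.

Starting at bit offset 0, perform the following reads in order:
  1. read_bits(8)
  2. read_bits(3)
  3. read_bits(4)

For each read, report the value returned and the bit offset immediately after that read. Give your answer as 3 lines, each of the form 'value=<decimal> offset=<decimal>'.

Answer: value=174 offset=8
value=6 offset=11
value=1 offset=15

Derivation:
Read 1: bits[0:8] width=8 -> value=174 (bin 10101110); offset now 8 = byte 1 bit 0; 24 bits remain
Read 2: bits[8:11] width=3 -> value=6 (bin 110); offset now 11 = byte 1 bit 3; 21 bits remain
Read 3: bits[11:15] width=4 -> value=1 (bin 0001); offset now 15 = byte 1 bit 7; 17 bits remain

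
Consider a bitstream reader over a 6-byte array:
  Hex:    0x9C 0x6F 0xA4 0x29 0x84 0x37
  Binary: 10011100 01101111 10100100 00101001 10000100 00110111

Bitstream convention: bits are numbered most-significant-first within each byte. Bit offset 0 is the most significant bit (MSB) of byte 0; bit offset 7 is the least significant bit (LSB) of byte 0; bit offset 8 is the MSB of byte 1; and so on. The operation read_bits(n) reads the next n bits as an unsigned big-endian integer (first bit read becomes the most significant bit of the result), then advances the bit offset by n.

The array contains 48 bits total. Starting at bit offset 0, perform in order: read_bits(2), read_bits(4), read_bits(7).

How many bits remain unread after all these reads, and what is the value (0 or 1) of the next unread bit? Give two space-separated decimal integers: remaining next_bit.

Answer: 35 1

Derivation:
Read 1: bits[0:2] width=2 -> value=2 (bin 10); offset now 2 = byte 0 bit 2; 46 bits remain
Read 2: bits[2:6] width=4 -> value=7 (bin 0111); offset now 6 = byte 0 bit 6; 42 bits remain
Read 3: bits[6:13] width=7 -> value=13 (bin 0001101); offset now 13 = byte 1 bit 5; 35 bits remain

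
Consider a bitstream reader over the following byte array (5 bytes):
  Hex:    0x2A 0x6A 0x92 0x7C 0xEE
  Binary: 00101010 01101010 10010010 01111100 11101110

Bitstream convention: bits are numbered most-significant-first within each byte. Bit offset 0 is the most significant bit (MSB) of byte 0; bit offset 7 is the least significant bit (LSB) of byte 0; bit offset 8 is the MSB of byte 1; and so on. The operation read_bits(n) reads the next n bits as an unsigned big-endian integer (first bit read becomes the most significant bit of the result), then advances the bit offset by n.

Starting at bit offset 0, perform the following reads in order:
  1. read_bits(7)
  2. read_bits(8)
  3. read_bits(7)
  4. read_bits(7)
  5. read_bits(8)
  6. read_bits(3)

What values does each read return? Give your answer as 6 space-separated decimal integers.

Answer: 21 53 36 79 157 6

Derivation:
Read 1: bits[0:7] width=7 -> value=21 (bin 0010101); offset now 7 = byte 0 bit 7; 33 bits remain
Read 2: bits[7:15] width=8 -> value=53 (bin 00110101); offset now 15 = byte 1 bit 7; 25 bits remain
Read 3: bits[15:22] width=7 -> value=36 (bin 0100100); offset now 22 = byte 2 bit 6; 18 bits remain
Read 4: bits[22:29] width=7 -> value=79 (bin 1001111); offset now 29 = byte 3 bit 5; 11 bits remain
Read 5: bits[29:37] width=8 -> value=157 (bin 10011101); offset now 37 = byte 4 bit 5; 3 bits remain
Read 6: bits[37:40] width=3 -> value=6 (bin 110); offset now 40 = byte 5 bit 0; 0 bits remain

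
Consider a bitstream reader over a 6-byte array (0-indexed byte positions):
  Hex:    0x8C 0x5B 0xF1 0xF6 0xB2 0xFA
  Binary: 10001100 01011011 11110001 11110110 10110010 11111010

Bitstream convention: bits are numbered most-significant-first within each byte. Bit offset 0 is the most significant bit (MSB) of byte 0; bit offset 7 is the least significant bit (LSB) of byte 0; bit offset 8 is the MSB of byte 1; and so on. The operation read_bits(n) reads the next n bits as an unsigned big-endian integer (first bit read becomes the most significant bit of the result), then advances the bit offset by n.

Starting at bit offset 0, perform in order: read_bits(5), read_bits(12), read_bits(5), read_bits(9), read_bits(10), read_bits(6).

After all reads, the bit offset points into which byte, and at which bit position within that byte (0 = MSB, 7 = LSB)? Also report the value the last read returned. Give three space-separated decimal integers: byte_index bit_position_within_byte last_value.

Read 1: bits[0:5] width=5 -> value=17 (bin 10001); offset now 5 = byte 0 bit 5; 43 bits remain
Read 2: bits[5:17] width=12 -> value=2231 (bin 100010110111); offset now 17 = byte 2 bit 1; 31 bits remain
Read 3: bits[17:22] width=5 -> value=28 (bin 11100); offset now 22 = byte 2 bit 6; 26 bits remain
Read 4: bits[22:31] width=9 -> value=251 (bin 011111011); offset now 31 = byte 3 bit 7; 17 bits remain
Read 5: bits[31:41] width=10 -> value=357 (bin 0101100101); offset now 41 = byte 5 bit 1; 7 bits remain
Read 6: bits[41:47] width=6 -> value=61 (bin 111101); offset now 47 = byte 5 bit 7; 1 bits remain

Answer: 5 7 61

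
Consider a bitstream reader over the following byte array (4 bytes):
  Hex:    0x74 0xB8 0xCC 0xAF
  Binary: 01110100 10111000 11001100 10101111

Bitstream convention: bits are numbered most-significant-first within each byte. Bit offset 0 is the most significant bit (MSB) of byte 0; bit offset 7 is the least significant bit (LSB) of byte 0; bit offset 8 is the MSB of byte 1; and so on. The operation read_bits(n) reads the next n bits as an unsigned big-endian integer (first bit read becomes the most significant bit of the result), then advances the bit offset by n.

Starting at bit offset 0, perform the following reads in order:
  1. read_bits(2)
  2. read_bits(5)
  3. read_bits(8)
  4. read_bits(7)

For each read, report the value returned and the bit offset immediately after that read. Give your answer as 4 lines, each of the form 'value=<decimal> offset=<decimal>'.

Read 1: bits[0:2] width=2 -> value=1 (bin 01); offset now 2 = byte 0 bit 2; 30 bits remain
Read 2: bits[2:7] width=5 -> value=26 (bin 11010); offset now 7 = byte 0 bit 7; 25 bits remain
Read 3: bits[7:15] width=8 -> value=92 (bin 01011100); offset now 15 = byte 1 bit 7; 17 bits remain
Read 4: bits[15:22] width=7 -> value=51 (bin 0110011); offset now 22 = byte 2 bit 6; 10 bits remain

Answer: value=1 offset=2
value=26 offset=7
value=92 offset=15
value=51 offset=22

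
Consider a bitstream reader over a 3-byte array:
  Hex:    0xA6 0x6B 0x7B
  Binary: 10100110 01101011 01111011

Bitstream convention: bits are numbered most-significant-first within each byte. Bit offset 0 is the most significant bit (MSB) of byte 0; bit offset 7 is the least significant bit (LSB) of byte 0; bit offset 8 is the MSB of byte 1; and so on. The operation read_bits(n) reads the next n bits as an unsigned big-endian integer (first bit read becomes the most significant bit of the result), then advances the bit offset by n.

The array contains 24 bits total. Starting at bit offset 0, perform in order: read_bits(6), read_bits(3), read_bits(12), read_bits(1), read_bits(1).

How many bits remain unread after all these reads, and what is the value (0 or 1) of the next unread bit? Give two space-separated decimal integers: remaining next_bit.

Read 1: bits[0:6] width=6 -> value=41 (bin 101001); offset now 6 = byte 0 bit 6; 18 bits remain
Read 2: bits[6:9] width=3 -> value=4 (bin 100); offset now 9 = byte 1 bit 1; 15 bits remain
Read 3: bits[9:21] width=12 -> value=3439 (bin 110101101111); offset now 21 = byte 2 bit 5; 3 bits remain
Read 4: bits[21:22] width=1 -> value=0 (bin 0); offset now 22 = byte 2 bit 6; 2 bits remain
Read 5: bits[22:23] width=1 -> value=1 (bin 1); offset now 23 = byte 2 bit 7; 1 bits remain

Answer: 1 1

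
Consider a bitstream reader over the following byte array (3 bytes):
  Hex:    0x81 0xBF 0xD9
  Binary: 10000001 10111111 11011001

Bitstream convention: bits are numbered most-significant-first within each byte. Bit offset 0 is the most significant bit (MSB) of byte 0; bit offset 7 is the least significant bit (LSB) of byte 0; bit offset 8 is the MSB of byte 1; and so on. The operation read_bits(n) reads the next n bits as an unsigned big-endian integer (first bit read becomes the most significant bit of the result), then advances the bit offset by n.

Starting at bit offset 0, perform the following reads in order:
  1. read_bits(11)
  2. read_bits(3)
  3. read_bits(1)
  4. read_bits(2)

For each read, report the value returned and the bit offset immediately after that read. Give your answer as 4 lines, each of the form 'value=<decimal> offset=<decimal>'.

Read 1: bits[0:11] width=11 -> value=1037 (bin 10000001101); offset now 11 = byte 1 bit 3; 13 bits remain
Read 2: bits[11:14] width=3 -> value=7 (bin 111); offset now 14 = byte 1 bit 6; 10 bits remain
Read 3: bits[14:15] width=1 -> value=1 (bin 1); offset now 15 = byte 1 bit 7; 9 bits remain
Read 4: bits[15:17] width=2 -> value=3 (bin 11); offset now 17 = byte 2 bit 1; 7 bits remain

Answer: value=1037 offset=11
value=7 offset=14
value=1 offset=15
value=3 offset=17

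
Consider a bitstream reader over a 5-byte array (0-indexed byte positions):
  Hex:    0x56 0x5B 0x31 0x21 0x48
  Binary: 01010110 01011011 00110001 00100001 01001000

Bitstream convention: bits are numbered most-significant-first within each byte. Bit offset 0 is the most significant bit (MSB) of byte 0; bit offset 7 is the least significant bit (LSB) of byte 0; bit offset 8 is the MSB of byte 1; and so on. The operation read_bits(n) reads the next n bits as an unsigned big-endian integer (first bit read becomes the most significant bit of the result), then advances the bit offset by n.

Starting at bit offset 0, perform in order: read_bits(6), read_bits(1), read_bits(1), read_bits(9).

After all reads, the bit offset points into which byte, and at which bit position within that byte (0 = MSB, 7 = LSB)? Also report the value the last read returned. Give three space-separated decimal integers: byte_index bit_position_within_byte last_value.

Read 1: bits[0:6] width=6 -> value=21 (bin 010101); offset now 6 = byte 0 bit 6; 34 bits remain
Read 2: bits[6:7] width=1 -> value=1 (bin 1); offset now 7 = byte 0 bit 7; 33 bits remain
Read 3: bits[7:8] width=1 -> value=0 (bin 0); offset now 8 = byte 1 bit 0; 32 bits remain
Read 4: bits[8:17] width=9 -> value=182 (bin 010110110); offset now 17 = byte 2 bit 1; 23 bits remain

Answer: 2 1 182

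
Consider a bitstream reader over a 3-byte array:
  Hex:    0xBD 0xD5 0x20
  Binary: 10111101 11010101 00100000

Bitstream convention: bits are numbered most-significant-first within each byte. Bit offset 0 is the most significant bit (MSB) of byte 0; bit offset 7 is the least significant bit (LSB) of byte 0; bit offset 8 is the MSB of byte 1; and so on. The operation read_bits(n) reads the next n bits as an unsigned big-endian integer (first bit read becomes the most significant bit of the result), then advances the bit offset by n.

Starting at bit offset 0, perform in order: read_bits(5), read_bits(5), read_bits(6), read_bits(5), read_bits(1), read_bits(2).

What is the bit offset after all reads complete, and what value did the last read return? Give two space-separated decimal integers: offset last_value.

Answer: 24 0

Derivation:
Read 1: bits[0:5] width=5 -> value=23 (bin 10111); offset now 5 = byte 0 bit 5; 19 bits remain
Read 2: bits[5:10] width=5 -> value=23 (bin 10111); offset now 10 = byte 1 bit 2; 14 bits remain
Read 3: bits[10:16] width=6 -> value=21 (bin 010101); offset now 16 = byte 2 bit 0; 8 bits remain
Read 4: bits[16:21] width=5 -> value=4 (bin 00100); offset now 21 = byte 2 bit 5; 3 bits remain
Read 5: bits[21:22] width=1 -> value=0 (bin 0); offset now 22 = byte 2 bit 6; 2 bits remain
Read 6: bits[22:24] width=2 -> value=0 (bin 00); offset now 24 = byte 3 bit 0; 0 bits remain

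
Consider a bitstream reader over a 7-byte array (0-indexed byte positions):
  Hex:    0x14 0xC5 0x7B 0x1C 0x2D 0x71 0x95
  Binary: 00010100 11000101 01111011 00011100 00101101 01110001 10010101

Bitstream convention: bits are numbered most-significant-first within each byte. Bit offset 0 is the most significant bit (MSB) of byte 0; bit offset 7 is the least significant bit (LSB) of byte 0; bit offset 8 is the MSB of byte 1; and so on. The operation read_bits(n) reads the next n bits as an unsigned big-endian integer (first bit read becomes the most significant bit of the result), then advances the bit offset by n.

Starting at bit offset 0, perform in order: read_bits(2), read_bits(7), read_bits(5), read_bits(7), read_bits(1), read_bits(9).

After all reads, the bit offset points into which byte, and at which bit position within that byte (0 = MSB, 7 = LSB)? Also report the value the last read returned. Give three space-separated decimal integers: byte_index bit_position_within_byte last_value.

Answer: 3 7 398

Derivation:
Read 1: bits[0:2] width=2 -> value=0 (bin 00); offset now 2 = byte 0 bit 2; 54 bits remain
Read 2: bits[2:9] width=7 -> value=41 (bin 0101001); offset now 9 = byte 1 bit 1; 47 bits remain
Read 3: bits[9:14] width=5 -> value=17 (bin 10001); offset now 14 = byte 1 bit 6; 42 bits remain
Read 4: bits[14:21] width=7 -> value=47 (bin 0101111); offset now 21 = byte 2 bit 5; 35 bits remain
Read 5: bits[21:22] width=1 -> value=0 (bin 0); offset now 22 = byte 2 bit 6; 34 bits remain
Read 6: bits[22:31] width=9 -> value=398 (bin 110001110); offset now 31 = byte 3 bit 7; 25 bits remain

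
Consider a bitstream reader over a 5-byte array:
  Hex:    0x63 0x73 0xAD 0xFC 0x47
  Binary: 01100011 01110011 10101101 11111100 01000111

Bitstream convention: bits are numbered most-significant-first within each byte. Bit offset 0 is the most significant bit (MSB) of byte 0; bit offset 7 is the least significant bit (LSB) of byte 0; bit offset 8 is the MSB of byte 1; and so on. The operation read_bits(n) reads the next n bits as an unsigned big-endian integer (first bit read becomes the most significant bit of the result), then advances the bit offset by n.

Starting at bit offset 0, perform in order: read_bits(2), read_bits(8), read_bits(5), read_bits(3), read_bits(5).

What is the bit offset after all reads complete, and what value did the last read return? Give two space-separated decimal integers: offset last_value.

Read 1: bits[0:2] width=2 -> value=1 (bin 01); offset now 2 = byte 0 bit 2; 38 bits remain
Read 2: bits[2:10] width=8 -> value=141 (bin 10001101); offset now 10 = byte 1 bit 2; 30 bits remain
Read 3: bits[10:15] width=5 -> value=25 (bin 11001); offset now 15 = byte 1 bit 7; 25 bits remain
Read 4: bits[15:18] width=3 -> value=6 (bin 110); offset now 18 = byte 2 bit 2; 22 bits remain
Read 5: bits[18:23] width=5 -> value=22 (bin 10110); offset now 23 = byte 2 bit 7; 17 bits remain

Answer: 23 22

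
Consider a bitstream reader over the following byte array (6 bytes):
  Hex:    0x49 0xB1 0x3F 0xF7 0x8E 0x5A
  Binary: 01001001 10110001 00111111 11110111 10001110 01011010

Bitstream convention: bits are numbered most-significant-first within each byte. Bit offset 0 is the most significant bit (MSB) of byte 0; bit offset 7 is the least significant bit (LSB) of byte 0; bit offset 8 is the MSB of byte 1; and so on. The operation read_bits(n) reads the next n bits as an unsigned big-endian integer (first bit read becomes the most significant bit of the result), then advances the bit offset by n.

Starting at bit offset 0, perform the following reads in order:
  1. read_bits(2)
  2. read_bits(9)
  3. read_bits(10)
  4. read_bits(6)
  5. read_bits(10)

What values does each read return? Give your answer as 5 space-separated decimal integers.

Answer: 1 77 551 63 753

Derivation:
Read 1: bits[0:2] width=2 -> value=1 (bin 01); offset now 2 = byte 0 bit 2; 46 bits remain
Read 2: bits[2:11] width=9 -> value=77 (bin 001001101); offset now 11 = byte 1 bit 3; 37 bits remain
Read 3: bits[11:21] width=10 -> value=551 (bin 1000100111); offset now 21 = byte 2 bit 5; 27 bits remain
Read 4: bits[21:27] width=6 -> value=63 (bin 111111); offset now 27 = byte 3 bit 3; 21 bits remain
Read 5: bits[27:37] width=10 -> value=753 (bin 1011110001); offset now 37 = byte 4 bit 5; 11 bits remain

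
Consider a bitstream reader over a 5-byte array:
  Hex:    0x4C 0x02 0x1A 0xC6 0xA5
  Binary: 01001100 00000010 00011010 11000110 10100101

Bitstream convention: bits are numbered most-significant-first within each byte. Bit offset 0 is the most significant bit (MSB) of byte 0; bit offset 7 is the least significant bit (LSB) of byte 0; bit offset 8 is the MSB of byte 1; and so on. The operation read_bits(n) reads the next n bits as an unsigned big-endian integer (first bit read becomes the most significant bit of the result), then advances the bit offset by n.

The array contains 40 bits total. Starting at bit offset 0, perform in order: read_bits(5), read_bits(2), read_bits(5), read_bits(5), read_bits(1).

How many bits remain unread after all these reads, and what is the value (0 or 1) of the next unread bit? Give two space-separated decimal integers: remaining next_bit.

Read 1: bits[0:5] width=5 -> value=9 (bin 01001); offset now 5 = byte 0 bit 5; 35 bits remain
Read 2: bits[5:7] width=2 -> value=2 (bin 10); offset now 7 = byte 0 bit 7; 33 bits remain
Read 3: bits[7:12] width=5 -> value=0 (bin 00000); offset now 12 = byte 1 bit 4; 28 bits remain
Read 4: bits[12:17] width=5 -> value=4 (bin 00100); offset now 17 = byte 2 bit 1; 23 bits remain
Read 5: bits[17:18] width=1 -> value=0 (bin 0); offset now 18 = byte 2 bit 2; 22 bits remain

Answer: 22 0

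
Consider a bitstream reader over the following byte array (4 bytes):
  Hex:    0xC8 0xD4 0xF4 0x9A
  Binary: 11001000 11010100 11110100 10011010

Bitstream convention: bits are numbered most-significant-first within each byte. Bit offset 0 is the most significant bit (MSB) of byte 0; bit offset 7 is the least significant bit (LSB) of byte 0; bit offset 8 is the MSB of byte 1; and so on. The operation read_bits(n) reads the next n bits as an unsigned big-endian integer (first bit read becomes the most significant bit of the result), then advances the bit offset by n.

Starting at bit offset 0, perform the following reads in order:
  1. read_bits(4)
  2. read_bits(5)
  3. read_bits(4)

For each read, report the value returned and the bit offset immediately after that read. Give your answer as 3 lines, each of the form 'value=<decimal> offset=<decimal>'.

Answer: value=12 offset=4
value=17 offset=9
value=10 offset=13

Derivation:
Read 1: bits[0:4] width=4 -> value=12 (bin 1100); offset now 4 = byte 0 bit 4; 28 bits remain
Read 2: bits[4:9] width=5 -> value=17 (bin 10001); offset now 9 = byte 1 bit 1; 23 bits remain
Read 3: bits[9:13] width=4 -> value=10 (bin 1010); offset now 13 = byte 1 bit 5; 19 bits remain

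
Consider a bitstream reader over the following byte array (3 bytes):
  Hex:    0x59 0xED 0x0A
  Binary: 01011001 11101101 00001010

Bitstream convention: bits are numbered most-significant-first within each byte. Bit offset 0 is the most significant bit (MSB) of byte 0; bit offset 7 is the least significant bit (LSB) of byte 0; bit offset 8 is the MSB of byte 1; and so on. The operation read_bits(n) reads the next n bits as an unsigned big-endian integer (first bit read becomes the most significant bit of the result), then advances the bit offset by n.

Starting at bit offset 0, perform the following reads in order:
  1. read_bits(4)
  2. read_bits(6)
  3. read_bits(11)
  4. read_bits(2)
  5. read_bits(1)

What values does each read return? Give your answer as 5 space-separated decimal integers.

Read 1: bits[0:4] width=4 -> value=5 (bin 0101); offset now 4 = byte 0 bit 4; 20 bits remain
Read 2: bits[4:10] width=6 -> value=39 (bin 100111); offset now 10 = byte 1 bit 2; 14 bits remain
Read 3: bits[10:21] width=11 -> value=1441 (bin 10110100001); offset now 21 = byte 2 bit 5; 3 bits remain
Read 4: bits[21:23] width=2 -> value=1 (bin 01); offset now 23 = byte 2 bit 7; 1 bits remain
Read 5: bits[23:24] width=1 -> value=0 (bin 0); offset now 24 = byte 3 bit 0; 0 bits remain

Answer: 5 39 1441 1 0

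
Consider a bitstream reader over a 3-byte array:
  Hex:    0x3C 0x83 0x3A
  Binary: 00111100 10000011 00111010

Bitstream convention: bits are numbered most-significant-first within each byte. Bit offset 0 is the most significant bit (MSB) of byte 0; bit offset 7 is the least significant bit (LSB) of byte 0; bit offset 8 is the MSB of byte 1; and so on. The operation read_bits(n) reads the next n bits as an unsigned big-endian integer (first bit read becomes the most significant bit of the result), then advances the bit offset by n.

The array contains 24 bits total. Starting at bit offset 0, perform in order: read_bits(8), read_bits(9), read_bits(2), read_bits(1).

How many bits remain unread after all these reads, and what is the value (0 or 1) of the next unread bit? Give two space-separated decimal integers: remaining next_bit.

Read 1: bits[0:8] width=8 -> value=60 (bin 00111100); offset now 8 = byte 1 bit 0; 16 bits remain
Read 2: bits[8:17] width=9 -> value=262 (bin 100000110); offset now 17 = byte 2 bit 1; 7 bits remain
Read 3: bits[17:19] width=2 -> value=1 (bin 01); offset now 19 = byte 2 bit 3; 5 bits remain
Read 4: bits[19:20] width=1 -> value=1 (bin 1); offset now 20 = byte 2 bit 4; 4 bits remain

Answer: 4 1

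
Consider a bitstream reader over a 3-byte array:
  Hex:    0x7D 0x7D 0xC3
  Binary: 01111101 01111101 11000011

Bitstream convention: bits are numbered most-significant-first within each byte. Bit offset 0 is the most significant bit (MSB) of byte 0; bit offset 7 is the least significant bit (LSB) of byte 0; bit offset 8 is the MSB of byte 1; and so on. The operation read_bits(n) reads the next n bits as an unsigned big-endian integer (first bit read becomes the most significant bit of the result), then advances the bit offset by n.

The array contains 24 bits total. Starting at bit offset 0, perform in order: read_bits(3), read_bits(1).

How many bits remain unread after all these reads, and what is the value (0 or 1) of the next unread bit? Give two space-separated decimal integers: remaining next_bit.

Read 1: bits[0:3] width=3 -> value=3 (bin 011); offset now 3 = byte 0 bit 3; 21 bits remain
Read 2: bits[3:4] width=1 -> value=1 (bin 1); offset now 4 = byte 0 bit 4; 20 bits remain

Answer: 20 1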